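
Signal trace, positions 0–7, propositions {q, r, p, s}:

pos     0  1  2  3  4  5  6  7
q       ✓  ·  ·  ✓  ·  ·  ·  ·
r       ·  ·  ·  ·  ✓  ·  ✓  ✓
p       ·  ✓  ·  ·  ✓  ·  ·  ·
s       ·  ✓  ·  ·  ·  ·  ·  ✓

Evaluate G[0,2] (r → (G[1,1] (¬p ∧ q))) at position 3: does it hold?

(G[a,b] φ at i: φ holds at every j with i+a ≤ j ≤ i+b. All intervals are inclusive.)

False

Check (r → (G[1,1] (¬p ∧ q))) at every j in [3,5]:
  j=3: antecedent false → ✓
  j=4: antecedent true; consequent fails at 5 → ✗
  j=5: antecedent false → ✓
Fails at j=4 → formula fails.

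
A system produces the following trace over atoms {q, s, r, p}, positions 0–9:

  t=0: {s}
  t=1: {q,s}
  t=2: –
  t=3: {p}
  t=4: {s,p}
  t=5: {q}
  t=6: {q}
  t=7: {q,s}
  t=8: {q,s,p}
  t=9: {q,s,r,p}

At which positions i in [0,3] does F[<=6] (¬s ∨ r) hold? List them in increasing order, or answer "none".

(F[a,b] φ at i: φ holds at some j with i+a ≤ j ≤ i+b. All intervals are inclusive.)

0, 1, 2, 3

Evaluate at each i in [0,3]:
  i=0: ✓ (witness j=2)
  i=1: ✓ (witness j=2)
  i=2: ✓ (witness j=2)
  i=3: ✓ (witness j=3)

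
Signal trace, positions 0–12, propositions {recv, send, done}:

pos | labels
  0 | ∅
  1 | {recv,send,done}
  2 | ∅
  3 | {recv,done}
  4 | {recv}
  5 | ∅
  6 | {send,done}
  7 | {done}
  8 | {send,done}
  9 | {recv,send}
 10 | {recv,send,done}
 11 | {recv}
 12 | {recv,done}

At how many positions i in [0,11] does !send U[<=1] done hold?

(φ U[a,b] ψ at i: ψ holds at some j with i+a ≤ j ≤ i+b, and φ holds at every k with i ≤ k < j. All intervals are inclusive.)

10

Evaluate at each i in [0,11]:
  i=0: ✓ (rhs at j=1; lhs holds on [0,0])
  i=1: ✓ (rhs at j=1)
  i=2: ✓ (rhs at j=3; lhs holds on [2,2])
  i=3: ✓ (rhs at j=3)
  i=4: ✗ (no rhs in [4,5])
  i=5: ✓ (rhs at j=6; lhs holds on [5,5])
  i=6: ✓ (rhs at j=6)
  i=7: ✓ (rhs at j=7)
  i=8: ✓ (rhs at j=8)
  i=9: ✗ (lhs fails at k=9 before rhs at j=10)
  i=10: ✓ (rhs at j=10)
  i=11: ✓ (rhs at j=12; lhs holds on [11,11])
Positions where it holds: {0, 1, 2, 3, 5, 6, 7, 8, 10, 11} → 10.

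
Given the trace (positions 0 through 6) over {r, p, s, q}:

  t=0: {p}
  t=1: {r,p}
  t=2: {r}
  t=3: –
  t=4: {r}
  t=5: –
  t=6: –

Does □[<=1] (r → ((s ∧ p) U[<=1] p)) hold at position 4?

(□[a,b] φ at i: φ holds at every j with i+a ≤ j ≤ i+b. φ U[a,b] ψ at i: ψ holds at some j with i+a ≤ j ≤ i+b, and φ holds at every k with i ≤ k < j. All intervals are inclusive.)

Check (r → ((s ∧ p) U[<=1] p)) at every j in [4,5]:
  j=4: antecedent true; consequent fails → ✗
  j=5: antecedent false → ✓
Fails at j=4 → formula fails.

False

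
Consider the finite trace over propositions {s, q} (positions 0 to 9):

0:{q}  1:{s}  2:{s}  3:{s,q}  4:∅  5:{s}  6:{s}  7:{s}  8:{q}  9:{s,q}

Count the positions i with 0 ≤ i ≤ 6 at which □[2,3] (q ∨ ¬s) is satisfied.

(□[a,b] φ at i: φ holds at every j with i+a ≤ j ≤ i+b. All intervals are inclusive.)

Evaluate at each i in [0,6]:
  i=0: ✗ (fails at j=2)
  i=1: ✓ (all of [3,4])
  i=2: ✗ (fails at j=5)
  i=3: ✗ (fails at j=5)
  i=4: ✗ (fails at j=6)
  i=5: ✗ (fails at j=7)
  i=6: ✓ (all of [8,9])
Positions where it holds: {1, 6} → 2.

2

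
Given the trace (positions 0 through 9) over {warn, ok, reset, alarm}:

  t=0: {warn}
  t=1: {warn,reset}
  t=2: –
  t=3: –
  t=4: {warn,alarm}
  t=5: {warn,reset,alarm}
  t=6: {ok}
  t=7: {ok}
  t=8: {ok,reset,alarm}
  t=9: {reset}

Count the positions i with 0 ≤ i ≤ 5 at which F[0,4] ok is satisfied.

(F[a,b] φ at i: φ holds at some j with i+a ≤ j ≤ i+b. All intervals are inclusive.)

4

Evaluate at each i in [0,5]:
  i=0: ✗ (none in [0,4])
  i=1: ✗ (none in [1,5])
  i=2: ✓ (witness j=6)
  i=3: ✓ (witness j=6)
  i=4: ✓ (witness j=6)
  i=5: ✓ (witness j=6)
Positions where it holds: {2, 3, 4, 5} → 4.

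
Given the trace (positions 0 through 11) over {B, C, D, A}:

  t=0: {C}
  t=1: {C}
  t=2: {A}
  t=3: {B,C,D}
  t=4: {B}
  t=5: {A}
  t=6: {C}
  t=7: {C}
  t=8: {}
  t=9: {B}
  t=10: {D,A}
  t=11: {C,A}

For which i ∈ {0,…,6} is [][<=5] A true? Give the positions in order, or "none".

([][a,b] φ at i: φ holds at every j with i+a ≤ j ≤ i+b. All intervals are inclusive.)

Evaluate at each i in [0,6]:
  i=0: ✗ (fails at j=0)
  i=1: ✗ (fails at j=1)
  i=2: ✗ (fails at j=3)
  i=3: ✗ (fails at j=3)
  i=4: ✗ (fails at j=4)
  i=5: ✗ (fails at j=6)
  i=6: ✗ (fails at j=6)

none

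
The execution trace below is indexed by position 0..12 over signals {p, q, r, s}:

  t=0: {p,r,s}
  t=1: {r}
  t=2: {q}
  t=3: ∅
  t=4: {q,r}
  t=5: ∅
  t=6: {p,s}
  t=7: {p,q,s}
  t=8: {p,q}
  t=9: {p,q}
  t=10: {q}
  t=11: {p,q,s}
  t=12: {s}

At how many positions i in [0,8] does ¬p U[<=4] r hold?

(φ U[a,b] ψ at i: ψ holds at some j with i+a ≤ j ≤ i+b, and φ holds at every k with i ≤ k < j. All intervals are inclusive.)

Evaluate at each i in [0,8]:
  i=0: ✓ (rhs at j=0)
  i=1: ✓ (rhs at j=1)
  i=2: ✓ (rhs at j=4; lhs holds on [2,3])
  i=3: ✓ (rhs at j=4; lhs holds on [3,3])
  i=4: ✓ (rhs at j=4)
  i=5: ✗ (no rhs in [5,9])
  i=6: ✗ (no rhs in [6,10])
  i=7: ✗ (no rhs in [7,11])
  i=8: ✗ (no rhs in [8,12])
Positions where it holds: {0, 1, 2, 3, 4} → 5.

5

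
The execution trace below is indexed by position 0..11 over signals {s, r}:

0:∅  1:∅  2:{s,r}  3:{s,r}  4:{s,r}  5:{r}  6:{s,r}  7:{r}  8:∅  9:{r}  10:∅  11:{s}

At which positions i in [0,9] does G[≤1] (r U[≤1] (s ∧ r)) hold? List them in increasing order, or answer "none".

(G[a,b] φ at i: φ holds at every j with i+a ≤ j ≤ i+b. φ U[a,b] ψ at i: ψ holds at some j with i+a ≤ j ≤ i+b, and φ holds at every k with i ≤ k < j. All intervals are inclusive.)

2, 3, 4, 5

Evaluate at each i in [0,9]:
  i=0: ✗ (fails at j=0)
  i=1: ✗ (fails at j=1)
  i=2: ✓ (all of [2,3])
  i=3: ✓ (all of [3,4])
  i=4: ✓ (all of [4,5])
  i=5: ✓ (all of [5,6])
  i=6: ✗ (fails at j=7)
  i=7: ✗ (fails at j=7)
  i=8: ✗ (fails at j=8)
  i=9: ✗ (fails at j=9)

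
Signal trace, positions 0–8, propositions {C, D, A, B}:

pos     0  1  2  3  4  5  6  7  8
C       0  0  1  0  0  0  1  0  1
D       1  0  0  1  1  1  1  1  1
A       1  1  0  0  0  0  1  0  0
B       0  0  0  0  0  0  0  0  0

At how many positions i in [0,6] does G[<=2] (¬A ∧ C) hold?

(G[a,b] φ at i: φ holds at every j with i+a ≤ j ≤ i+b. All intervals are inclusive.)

0

Evaluate at each i in [0,6]:
  i=0: ✗ (fails at j=0)
  i=1: ✗ (fails at j=1)
  i=2: ✗ (fails at j=3)
  i=3: ✗ (fails at j=3)
  i=4: ✗ (fails at j=4)
  i=5: ✗ (fails at j=5)
  i=6: ✗ (fails at j=6)
Positions where it holds: {} → 0.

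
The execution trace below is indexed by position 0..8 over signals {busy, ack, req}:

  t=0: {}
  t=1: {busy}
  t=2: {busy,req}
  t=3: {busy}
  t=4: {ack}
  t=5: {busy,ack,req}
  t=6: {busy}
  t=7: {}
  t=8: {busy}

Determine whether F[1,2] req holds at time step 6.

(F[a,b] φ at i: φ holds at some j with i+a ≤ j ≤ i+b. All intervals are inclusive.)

Check req at each j in [7,8]:
  j=7: false
  j=8: false
No position in the window satisfies it → formula fails.

False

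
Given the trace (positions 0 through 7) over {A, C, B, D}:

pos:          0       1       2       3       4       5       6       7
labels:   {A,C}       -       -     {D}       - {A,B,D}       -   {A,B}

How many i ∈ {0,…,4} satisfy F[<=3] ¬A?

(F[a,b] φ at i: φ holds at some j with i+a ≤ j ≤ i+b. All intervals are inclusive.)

Evaluate at each i in [0,4]:
  i=0: ✓ (witness j=1)
  i=1: ✓ (witness j=1)
  i=2: ✓ (witness j=2)
  i=3: ✓ (witness j=3)
  i=4: ✓ (witness j=4)
Positions where it holds: {0, 1, 2, 3, 4} → 5.

5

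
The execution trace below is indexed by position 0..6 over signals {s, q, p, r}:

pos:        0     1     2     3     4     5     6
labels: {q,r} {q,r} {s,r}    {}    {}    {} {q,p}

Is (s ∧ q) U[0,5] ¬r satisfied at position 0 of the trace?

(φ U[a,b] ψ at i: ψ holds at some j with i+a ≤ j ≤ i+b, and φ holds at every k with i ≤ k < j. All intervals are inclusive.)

False

Need some j in [0,5] with ¬r, and (s ∧ q) at every k in [0,j-1].
  j=0: ¬r false.
  j=1: ¬r false.
  j=2: ¬r false.
  j=3: ¬r holds, but (s ∧ q) fails at k=0 → not this j.
  j=4: ¬r holds, but (s ∧ q) fails at k=0 → not this j.
  j=5: ¬r holds, but (s ∧ q) fails at k=0 → not this j.
No j in the window works → until fails.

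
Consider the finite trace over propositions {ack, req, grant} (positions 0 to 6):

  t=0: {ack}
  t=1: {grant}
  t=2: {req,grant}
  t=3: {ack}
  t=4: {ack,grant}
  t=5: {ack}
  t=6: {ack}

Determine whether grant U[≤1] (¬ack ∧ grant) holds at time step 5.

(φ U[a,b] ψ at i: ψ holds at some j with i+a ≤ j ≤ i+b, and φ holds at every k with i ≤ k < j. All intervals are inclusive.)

False

Need some j in [5,6] with (¬ack ∧ grant), and grant at every k in [5,j-1].
  j=5: (¬ack ∧ grant) false.
  j=6: (¬ack ∧ grant) false.
No j in the window works → until fails.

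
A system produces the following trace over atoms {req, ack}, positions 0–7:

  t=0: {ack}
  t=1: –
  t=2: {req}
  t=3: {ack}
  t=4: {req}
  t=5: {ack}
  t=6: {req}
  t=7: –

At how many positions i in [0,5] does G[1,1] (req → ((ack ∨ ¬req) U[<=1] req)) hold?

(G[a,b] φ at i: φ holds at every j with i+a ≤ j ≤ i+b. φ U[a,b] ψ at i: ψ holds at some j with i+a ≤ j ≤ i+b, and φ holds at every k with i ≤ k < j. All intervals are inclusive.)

6

Evaluate at each i in [0,5]:
  i=0: ✓ (all of [1,1])
  i=1: ✓ (all of [2,2])
  i=2: ✓ (all of [3,3])
  i=3: ✓ (all of [4,4])
  i=4: ✓ (all of [5,5])
  i=5: ✓ (all of [6,6])
Positions where it holds: {0, 1, 2, 3, 4, 5} → 6.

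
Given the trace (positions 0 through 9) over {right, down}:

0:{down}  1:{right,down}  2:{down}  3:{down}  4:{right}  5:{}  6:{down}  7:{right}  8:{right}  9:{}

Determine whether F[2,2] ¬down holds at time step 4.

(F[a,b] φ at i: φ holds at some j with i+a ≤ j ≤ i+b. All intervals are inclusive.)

Check ¬down at each j in [6,6]:
  j=6: false
No position in the window satisfies it → formula fails.

Does not hold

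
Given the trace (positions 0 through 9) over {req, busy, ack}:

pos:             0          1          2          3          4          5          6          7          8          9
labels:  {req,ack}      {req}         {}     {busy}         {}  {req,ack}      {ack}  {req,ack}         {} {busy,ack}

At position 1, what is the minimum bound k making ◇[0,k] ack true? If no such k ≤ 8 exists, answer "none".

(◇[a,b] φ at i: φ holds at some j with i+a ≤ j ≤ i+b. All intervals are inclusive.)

Scan j = 1,2,… for ack:
  j=1: fails
  j=2: fails
  j=3: fails
  j=4: fails
  j=5: holds
First hit at j=5, so smallest k = 5-1 = 4.

4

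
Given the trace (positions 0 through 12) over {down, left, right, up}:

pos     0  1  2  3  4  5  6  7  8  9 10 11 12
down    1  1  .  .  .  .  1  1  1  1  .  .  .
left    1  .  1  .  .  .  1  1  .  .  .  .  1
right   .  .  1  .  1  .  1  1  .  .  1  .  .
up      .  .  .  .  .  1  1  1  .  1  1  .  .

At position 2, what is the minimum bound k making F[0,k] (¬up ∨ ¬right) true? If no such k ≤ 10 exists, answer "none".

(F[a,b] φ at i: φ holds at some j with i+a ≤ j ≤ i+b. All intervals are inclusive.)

Scan j = 2,3,… for (¬up ∨ ¬right):
  j=2: holds
First hit at j=2, so smallest k = 2-2 = 0.

0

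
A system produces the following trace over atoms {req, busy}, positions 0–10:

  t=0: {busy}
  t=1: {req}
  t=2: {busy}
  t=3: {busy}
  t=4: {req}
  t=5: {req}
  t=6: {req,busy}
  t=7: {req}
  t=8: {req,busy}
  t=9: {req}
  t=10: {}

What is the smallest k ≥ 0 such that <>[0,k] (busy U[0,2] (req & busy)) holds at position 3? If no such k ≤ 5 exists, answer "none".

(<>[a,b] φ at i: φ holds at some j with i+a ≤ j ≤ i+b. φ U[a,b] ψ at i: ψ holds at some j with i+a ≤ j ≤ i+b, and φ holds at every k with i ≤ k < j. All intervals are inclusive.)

3

Scan j = 3,4,… for (busy U[0,2] (req & busy)):
  j=3: fails
  j=4: fails
  j=5: fails
  j=6: holds
First hit at j=6, so smallest k = 6-3 = 3.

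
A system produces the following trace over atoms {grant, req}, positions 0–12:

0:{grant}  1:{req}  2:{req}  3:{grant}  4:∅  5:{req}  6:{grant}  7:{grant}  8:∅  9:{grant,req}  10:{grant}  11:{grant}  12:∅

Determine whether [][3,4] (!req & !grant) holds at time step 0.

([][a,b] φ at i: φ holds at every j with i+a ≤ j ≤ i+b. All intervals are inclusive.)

Check (!req & !grant) at every j in [3,4]:
  j=3: false
  j=4: true
Fails at j=3 → formula fails.

False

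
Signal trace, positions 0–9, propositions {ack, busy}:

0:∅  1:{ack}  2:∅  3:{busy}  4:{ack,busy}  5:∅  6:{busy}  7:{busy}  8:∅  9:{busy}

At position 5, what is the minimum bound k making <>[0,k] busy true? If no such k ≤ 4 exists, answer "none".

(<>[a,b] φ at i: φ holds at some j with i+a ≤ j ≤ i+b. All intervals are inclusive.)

Scan j = 5,6,… for busy:
  j=5: fails
  j=6: holds
First hit at j=6, so smallest k = 6-5 = 1.

1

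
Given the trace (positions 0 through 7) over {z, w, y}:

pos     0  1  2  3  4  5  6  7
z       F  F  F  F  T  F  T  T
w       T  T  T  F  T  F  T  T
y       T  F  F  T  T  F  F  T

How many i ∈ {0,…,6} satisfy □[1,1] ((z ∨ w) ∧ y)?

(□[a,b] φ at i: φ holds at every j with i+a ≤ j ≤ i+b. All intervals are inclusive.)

2

Evaluate at each i in [0,6]:
  i=0: ✗ (fails at j=1)
  i=1: ✗ (fails at j=2)
  i=2: ✗ (fails at j=3)
  i=3: ✓ (all of [4,4])
  i=4: ✗ (fails at j=5)
  i=5: ✗ (fails at j=6)
  i=6: ✓ (all of [7,7])
Positions where it holds: {3, 6} → 2.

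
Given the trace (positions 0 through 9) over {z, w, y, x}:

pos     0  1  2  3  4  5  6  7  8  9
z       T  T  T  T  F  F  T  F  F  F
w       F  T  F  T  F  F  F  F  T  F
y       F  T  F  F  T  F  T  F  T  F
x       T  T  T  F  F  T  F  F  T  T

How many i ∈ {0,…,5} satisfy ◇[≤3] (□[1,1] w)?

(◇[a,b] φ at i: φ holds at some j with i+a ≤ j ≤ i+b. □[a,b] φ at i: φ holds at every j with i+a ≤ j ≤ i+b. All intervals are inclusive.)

Evaluate at each i in [0,5]:
  i=0: ✓ (witness j=0)
  i=1: ✓ (witness j=2)
  i=2: ✓ (witness j=2)
  i=3: ✗ (none in [3,6])
  i=4: ✓ (witness j=7)
  i=5: ✓ (witness j=7)
Positions where it holds: {0, 1, 2, 4, 5} → 5.

5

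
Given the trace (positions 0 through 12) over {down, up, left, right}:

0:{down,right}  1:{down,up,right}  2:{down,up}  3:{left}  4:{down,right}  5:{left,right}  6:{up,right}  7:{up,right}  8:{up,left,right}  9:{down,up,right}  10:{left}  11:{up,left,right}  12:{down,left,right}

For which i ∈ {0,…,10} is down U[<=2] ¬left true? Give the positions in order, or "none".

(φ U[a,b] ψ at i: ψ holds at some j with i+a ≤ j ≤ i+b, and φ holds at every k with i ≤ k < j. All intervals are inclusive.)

0, 1, 2, 4, 6, 7, 9

Evaluate at each i in [0,10]:
  i=0: ✓ (rhs at j=0)
  i=1: ✓ (rhs at j=1)
  i=2: ✓ (rhs at j=2)
  i=3: ✗ (lhs fails at k=3 before rhs at j=4)
  i=4: ✓ (rhs at j=4)
  i=5: ✗ (lhs fails at k=5 before rhs at j=6)
  i=6: ✓ (rhs at j=6)
  i=7: ✓ (rhs at j=7)
  i=8: ✗ (lhs fails at k=8 before rhs at j=9)
  i=9: ✓ (rhs at j=9)
  i=10: ✗ (no rhs in [10,12])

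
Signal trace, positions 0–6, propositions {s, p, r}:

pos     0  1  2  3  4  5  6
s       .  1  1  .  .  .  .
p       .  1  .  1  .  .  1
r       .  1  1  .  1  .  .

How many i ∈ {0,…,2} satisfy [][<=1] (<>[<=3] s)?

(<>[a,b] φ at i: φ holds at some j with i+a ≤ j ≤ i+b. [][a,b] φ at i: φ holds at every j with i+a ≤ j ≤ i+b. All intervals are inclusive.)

Evaluate at each i in [0,2]:
  i=0: ✓ (all of [0,1])
  i=1: ✓ (all of [1,2])
  i=2: ✗ (fails at j=3)
Positions where it holds: {0, 1} → 2.

2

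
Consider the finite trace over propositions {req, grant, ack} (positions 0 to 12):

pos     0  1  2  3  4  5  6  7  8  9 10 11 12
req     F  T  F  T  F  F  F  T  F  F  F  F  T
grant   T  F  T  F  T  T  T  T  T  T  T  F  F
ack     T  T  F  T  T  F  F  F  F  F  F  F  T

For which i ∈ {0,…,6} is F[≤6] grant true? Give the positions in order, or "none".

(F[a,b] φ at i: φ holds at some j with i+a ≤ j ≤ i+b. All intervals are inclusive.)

Evaluate at each i in [0,6]:
  i=0: ✓ (witness j=0)
  i=1: ✓ (witness j=2)
  i=2: ✓ (witness j=2)
  i=3: ✓ (witness j=4)
  i=4: ✓ (witness j=4)
  i=5: ✓ (witness j=5)
  i=6: ✓ (witness j=6)

0, 1, 2, 3, 4, 5, 6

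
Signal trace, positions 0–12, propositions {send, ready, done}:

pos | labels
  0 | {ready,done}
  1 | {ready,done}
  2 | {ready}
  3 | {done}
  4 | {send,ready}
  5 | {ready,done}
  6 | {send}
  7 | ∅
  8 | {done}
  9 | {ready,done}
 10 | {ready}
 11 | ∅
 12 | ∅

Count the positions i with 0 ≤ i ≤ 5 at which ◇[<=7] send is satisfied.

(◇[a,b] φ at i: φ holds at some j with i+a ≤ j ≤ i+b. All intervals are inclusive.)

Evaluate at each i in [0,5]:
  i=0: ✓ (witness j=4)
  i=1: ✓ (witness j=4)
  i=2: ✓ (witness j=4)
  i=3: ✓ (witness j=4)
  i=4: ✓ (witness j=4)
  i=5: ✓ (witness j=6)
Positions where it holds: {0, 1, 2, 3, 4, 5} → 6.

6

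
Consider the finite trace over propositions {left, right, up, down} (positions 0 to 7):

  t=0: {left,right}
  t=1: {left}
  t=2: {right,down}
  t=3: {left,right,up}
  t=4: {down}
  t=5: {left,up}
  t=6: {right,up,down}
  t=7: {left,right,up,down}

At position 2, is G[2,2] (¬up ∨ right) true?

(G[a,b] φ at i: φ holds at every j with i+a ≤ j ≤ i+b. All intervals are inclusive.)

Yes

Check (¬up ∨ right) at every j in [4,4]:
  j=4: true
All positions satisfy it → formula holds.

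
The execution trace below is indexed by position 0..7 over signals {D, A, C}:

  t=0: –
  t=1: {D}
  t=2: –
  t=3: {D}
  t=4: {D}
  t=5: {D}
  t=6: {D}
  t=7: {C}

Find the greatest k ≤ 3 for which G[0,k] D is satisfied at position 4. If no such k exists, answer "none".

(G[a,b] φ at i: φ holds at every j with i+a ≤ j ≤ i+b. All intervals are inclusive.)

2

D must hold from j=4 onward; find where it first fails.
  j=4: holds
  j=5: holds
  j=6: holds
  j=7: fails
Holds on [4,6], so largest k = 2.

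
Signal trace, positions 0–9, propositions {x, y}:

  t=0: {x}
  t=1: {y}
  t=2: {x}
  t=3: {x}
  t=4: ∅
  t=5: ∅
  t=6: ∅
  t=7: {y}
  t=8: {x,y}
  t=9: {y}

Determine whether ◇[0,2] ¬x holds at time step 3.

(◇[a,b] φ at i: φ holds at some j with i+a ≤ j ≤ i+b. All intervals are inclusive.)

Holds

Check ¬x at each j in [3,5]:
  j=3: false
  j=4: true
  j=5: true
Found at j=4 → formula holds.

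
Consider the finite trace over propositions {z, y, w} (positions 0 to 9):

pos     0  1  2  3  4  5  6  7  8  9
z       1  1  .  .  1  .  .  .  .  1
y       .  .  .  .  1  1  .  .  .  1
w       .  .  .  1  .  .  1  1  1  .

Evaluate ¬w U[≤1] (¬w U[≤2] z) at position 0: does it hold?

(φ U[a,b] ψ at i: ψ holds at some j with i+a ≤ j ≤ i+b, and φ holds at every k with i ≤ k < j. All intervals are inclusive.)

Holds

Need some j in [0,1] with (¬w U[≤2] z), and ¬w at every k in [0,j-1].
  j=0: (¬w U[≤2] z) holds; no prefix to check → satisfied.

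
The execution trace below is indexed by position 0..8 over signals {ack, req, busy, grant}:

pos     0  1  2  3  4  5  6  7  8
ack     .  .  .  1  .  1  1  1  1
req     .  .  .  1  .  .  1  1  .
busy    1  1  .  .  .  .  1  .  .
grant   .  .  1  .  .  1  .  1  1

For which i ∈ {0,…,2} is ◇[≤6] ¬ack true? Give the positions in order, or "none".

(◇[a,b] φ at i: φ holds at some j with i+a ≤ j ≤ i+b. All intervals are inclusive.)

0, 1, 2

Evaluate at each i in [0,2]:
  i=0: ✓ (witness j=0)
  i=1: ✓ (witness j=1)
  i=2: ✓ (witness j=2)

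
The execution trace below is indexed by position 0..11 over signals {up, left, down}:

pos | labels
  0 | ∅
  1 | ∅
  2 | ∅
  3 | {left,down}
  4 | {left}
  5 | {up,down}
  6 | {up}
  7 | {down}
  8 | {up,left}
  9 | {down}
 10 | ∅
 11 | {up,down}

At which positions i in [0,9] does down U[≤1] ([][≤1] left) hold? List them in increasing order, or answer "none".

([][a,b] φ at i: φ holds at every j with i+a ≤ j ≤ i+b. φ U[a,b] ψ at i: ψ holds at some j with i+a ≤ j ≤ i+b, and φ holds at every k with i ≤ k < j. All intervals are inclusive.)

Evaluate at each i in [0,9]:
  i=0: ✗ (no rhs in [0,1])
  i=1: ✗ (no rhs in [1,2])
  i=2: ✗ (lhs fails at k=2 before rhs at j=3)
  i=3: ✓ (rhs at j=3)
  i=4: ✗ (no rhs in [4,5])
  i=5: ✗ (no rhs in [5,6])
  i=6: ✗ (no rhs in [6,7])
  i=7: ✗ (no rhs in [7,8])
  i=8: ✗ (no rhs in [8,9])
  i=9: ✗ (no rhs in [9,10])

3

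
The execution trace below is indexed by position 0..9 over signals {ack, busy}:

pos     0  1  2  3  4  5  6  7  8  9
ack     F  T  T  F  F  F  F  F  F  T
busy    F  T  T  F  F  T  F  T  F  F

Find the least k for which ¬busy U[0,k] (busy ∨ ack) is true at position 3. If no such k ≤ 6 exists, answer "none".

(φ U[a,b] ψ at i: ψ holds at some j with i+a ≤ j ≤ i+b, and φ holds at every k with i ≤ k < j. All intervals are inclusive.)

Need earliest j ≥ 3 with (busy ∨ ack), and ¬busy at every k in [3,j-1].
  j=3: rhs fails.
  j=4: rhs fails.
  j=5: rhs holds; lhs holds on [3,4]. k = 2.

2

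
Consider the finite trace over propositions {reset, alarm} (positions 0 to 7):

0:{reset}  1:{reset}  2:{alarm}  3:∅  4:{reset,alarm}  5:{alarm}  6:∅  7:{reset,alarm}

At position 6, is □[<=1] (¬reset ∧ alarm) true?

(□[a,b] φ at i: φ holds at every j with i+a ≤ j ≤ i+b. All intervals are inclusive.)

Check (¬reset ∧ alarm) at every j in [6,7]:
  j=6: false
  j=7: false
Fails at j=6 → formula fails.

No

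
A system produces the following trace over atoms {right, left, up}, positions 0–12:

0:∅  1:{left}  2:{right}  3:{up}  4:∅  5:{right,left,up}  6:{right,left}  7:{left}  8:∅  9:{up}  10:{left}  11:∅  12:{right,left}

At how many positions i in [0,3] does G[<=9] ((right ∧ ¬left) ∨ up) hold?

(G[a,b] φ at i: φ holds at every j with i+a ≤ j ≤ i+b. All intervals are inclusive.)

0

Evaluate at each i in [0,3]:
  i=0: ✗ (fails at j=0)
  i=1: ✗ (fails at j=1)
  i=2: ✗ (fails at j=4)
  i=3: ✗ (fails at j=4)
Positions where it holds: {} → 0.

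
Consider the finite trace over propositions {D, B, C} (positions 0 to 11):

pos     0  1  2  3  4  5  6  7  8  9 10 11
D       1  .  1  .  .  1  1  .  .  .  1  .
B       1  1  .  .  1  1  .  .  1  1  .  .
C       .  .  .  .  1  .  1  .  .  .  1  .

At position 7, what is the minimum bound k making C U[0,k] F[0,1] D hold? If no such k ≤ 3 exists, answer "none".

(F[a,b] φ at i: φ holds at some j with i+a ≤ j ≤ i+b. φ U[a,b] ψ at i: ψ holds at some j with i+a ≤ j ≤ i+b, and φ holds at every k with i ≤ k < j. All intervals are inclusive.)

none

Need earliest j ≥ 7 with F[0,1] D, and C at every k in [7,j-1].
  j=7: rhs fails.
  j=8: rhs fails.
  j=9: rhs holds but lhs fails at k=7.
  j=10: rhs holds but lhs fails at k=7.
No witness within the range → none.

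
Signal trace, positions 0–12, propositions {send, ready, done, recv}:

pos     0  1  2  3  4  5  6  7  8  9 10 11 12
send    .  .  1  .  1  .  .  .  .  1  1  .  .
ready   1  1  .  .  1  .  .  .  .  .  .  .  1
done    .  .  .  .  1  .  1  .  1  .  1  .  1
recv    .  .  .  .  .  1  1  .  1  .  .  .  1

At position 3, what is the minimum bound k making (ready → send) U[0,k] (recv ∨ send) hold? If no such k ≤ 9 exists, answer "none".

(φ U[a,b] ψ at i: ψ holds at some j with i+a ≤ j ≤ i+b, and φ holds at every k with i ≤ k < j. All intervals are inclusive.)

1

Need earliest j ≥ 3 with (recv ∨ send), and (ready → send) at every k in [3,j-1].
  j=3: rhs fails.
  j=4: rhs holds; lhs holds on [3,3]. k = 1.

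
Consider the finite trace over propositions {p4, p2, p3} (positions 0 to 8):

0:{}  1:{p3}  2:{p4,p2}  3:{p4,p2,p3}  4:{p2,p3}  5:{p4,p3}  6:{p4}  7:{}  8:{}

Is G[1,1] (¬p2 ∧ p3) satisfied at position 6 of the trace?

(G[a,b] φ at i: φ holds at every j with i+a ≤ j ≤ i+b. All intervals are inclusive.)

Check (¬p2 ∧ p3) at every j in [7,7]:
  j=7: false
Fails at j=7 → formula fails.

No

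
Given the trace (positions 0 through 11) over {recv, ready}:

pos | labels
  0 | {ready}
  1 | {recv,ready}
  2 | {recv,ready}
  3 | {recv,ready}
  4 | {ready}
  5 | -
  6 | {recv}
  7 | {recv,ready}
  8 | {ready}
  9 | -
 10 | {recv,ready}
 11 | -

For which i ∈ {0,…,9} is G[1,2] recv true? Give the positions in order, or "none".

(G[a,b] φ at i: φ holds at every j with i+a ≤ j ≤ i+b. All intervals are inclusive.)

Evaluate at each i in [0,9]:
  i=0: ✓ (all of [1,2])
  i=1: ✓ (all of [2,3])
  i=2: ✗ (fails at j=4)
  i=3: ✗ (fails at j=4)
  i=4: ✗ (fails at j=5)
  i=5: ✓ (all of [6,7])
  i=6: ✗ (fails at j=8)
  i=7: ✗ (fails at j=8)
  i=8: ✗ (fails at j=9)
  i=9: ✗ (fails at j=11)

0, 1, 5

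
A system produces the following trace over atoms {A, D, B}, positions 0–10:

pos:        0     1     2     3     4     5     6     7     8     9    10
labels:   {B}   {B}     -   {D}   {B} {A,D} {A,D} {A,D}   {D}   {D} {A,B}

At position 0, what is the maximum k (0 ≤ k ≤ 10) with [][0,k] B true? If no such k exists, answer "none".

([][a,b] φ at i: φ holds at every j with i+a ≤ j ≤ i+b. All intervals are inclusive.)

1

B must hold from j=0 onward; find where it first fails.
  j=0: holds
  j=1: holds
  j=2: fails
Holds on [0,1], so largest k = 1.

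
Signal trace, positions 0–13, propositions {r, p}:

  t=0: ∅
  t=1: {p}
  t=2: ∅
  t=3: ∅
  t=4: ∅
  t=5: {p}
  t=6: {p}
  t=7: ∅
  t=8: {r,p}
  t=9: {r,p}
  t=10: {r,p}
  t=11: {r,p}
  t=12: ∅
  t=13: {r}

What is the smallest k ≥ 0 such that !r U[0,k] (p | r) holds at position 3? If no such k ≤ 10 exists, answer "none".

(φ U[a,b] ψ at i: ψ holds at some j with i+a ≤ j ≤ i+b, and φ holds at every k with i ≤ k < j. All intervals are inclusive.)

2

Need earliest j ≥ 3 with (p | r), and !r at every k in [3,j-1].
  j=3: rhs fails.
  j=4: rhs fails.
  j=5: rhs holds; lhs holds on [3,4]. k = 2.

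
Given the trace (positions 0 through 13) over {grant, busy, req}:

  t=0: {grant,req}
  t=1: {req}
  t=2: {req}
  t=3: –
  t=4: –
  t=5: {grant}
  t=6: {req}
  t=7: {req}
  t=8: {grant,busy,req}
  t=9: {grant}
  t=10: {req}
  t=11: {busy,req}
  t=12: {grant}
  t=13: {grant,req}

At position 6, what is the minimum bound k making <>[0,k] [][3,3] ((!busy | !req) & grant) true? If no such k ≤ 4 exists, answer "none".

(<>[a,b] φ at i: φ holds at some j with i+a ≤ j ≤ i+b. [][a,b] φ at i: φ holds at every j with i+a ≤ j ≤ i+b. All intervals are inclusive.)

Scan j = 6,7,… for [][3,3] ((!busy | !req) & grant):
  j=6: holds
First hit at j=6, so smallest k = 6-6 = 0.

0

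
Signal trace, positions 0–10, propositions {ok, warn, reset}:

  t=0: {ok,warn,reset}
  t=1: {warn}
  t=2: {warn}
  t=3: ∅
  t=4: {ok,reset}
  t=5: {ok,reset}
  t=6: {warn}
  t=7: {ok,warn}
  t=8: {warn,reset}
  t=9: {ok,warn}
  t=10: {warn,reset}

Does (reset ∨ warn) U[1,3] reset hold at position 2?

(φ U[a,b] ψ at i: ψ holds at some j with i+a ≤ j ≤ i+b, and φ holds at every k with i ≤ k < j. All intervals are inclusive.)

Need some j in [3,5] with reset, and (reset ∨ warn) at every k in [2,j-1].
  j=3: reset false.
  j=4: reset holds, but (reset ∨ warn) fails at k=3 → not this j.
  j=5: reset holds, but (reset ∨ warn) fails at k=3 → not this j.
No j in the window works → until fails.

Does not hold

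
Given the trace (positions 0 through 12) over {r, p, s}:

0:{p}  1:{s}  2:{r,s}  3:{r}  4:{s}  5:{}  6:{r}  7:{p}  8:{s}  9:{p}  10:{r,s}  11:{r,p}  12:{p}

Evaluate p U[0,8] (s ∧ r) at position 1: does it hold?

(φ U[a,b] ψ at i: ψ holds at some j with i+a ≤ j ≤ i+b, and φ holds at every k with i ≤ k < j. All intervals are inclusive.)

Need some j in [1,9] with (s ∧ r), and p at every k in [1,j-1].
  j=1: (s ∧ r) false.
  j=2: (s ∧ r) holds, but p fails at k=1 → not this j.
  j=3: (s ∧ r) false.
  j=4: (s ∧ r) false.
  j=5: (s ∧ r) false.
  j=6: (s ∧ r) false.
  j=7: (s ∧ r) false.
  j=8: (s ∧ r) false.
  j=9: (s ∧ r) false.
No j in the window works → until fails.

False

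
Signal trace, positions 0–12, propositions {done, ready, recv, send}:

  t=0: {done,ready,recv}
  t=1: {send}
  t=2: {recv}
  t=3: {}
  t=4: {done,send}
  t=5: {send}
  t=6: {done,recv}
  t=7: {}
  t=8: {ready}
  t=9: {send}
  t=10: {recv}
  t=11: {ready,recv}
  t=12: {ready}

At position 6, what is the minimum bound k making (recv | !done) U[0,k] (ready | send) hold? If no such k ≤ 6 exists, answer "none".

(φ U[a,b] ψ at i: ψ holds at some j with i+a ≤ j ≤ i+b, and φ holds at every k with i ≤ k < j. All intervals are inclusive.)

Need earliest j ≥ 6 with (ready | send), and (recv | !done) at every k in [6,j-1].
  j=6: rhs fails.
  j=7: rhs fails.
  j=8: rhs holds; lhs holds on [6,7]. k = 2.

2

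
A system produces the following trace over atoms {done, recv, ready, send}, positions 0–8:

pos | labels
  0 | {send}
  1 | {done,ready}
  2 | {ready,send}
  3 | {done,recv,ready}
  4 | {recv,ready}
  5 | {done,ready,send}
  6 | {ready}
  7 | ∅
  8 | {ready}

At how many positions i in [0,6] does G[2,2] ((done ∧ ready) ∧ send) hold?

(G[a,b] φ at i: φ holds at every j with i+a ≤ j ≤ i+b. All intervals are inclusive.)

Evaluate at each i in [0,6]:
  i=0: ✗ (fails at j=2)
  i=1: ✗ (fails at j=3)
  i=2: ✗ (fails at j=4)
  i=3: ✓ (all of [5,5])
  i=4: ✗ (fails at j=6)
  i=5: ✗ (fails at j=7)
  i=6: ✗ (fails at j=8)
Positions where it holds: {3} → 1.

1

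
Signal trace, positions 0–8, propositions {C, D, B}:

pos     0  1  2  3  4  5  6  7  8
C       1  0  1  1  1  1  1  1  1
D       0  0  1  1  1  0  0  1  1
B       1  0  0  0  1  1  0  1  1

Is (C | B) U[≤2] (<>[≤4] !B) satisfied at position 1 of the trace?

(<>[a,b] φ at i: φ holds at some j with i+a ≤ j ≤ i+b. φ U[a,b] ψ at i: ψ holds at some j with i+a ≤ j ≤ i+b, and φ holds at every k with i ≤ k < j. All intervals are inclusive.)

Need some j in [1,3] with <>[≤4] !B, and (C | B) at every k in [1,j-1].
  j=1: <>[≤4] !B holds; no prefix to check → satisfied.

Holds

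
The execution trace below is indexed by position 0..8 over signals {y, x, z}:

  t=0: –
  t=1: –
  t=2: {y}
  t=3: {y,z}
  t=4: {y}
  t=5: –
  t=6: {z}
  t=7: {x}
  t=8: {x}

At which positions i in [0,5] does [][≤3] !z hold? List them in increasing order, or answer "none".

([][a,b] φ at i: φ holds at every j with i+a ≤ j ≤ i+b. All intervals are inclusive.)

none

Evaluate at each i in [0,5]:
  i=0: ✗ (fails at j=3)
  i=1: ✗ (fails at j=3)
  i=2: ✗ (fails at j=3)
  i=3: ✗ (fails at j=3)
  i=4: ✗ (fails at j=6)
  i=5: ✗ (fails at j=6)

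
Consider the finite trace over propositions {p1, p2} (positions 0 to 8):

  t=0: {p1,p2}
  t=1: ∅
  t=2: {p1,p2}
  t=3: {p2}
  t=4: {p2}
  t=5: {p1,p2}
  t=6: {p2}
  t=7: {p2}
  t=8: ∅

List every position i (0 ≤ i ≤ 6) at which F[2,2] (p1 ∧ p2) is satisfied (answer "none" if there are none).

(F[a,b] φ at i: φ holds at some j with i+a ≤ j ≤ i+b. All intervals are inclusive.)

Evaluate at each i in [0,6]:
  i=0: ✓ (witness j=2)
  i=1: ✗ (none in [3,3])
  i=2: ✗ (none in [4,4])
  i=3: ✓ (witness j=5)
  i=4: ✗ (none in [6,6])
  i=5: ✗ (none in [7,7])
  i=6: ✗ (none in [8,8])

0, 3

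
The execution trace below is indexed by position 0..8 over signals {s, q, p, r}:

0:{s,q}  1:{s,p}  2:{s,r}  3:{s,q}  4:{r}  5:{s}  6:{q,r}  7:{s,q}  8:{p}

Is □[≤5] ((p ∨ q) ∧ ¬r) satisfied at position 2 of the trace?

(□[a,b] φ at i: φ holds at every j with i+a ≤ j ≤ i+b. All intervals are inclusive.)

Check ((p ∨ q) ∧ ¬r) at every j in [2,7]:
  j=2: false
  j=3: true
  j=4: false
  j=5: false
  j=6: false
  j=7: true
Fails at j=2 → formula fails.

False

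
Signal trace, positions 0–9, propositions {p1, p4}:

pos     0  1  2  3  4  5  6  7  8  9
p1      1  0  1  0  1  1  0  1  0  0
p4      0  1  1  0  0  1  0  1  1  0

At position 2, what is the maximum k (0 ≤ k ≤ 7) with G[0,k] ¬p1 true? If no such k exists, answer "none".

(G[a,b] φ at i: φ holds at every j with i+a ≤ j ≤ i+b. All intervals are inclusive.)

none

¬p1 must hold from j=2 onward; find where it first fails.
  j=2: fails → no k works.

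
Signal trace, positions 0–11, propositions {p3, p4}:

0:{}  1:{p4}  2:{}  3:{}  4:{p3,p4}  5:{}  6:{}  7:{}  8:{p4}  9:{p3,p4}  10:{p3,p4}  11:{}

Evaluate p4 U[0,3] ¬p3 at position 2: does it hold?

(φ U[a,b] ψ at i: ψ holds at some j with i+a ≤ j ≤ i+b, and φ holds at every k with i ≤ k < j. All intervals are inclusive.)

Need some j in [2,5] with ¬p3, and p4 at every k in [2,j-1].
  j=2: ¬p3 holds; no prefix to check → satisfied.

Yes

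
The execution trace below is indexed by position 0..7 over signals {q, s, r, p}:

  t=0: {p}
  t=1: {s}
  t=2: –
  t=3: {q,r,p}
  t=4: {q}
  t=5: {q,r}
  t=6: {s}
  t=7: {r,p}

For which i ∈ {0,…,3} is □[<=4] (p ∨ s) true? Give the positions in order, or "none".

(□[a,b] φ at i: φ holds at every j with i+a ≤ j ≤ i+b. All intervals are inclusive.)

Evaluate at each i in [0,3]:
  i=0: ✗ (fails at j=2)
  i=1: ✗ (fails at j=2)
  i=2: ✗ (fails at j=2)
  i=3: ✗ (fails at j=4)

none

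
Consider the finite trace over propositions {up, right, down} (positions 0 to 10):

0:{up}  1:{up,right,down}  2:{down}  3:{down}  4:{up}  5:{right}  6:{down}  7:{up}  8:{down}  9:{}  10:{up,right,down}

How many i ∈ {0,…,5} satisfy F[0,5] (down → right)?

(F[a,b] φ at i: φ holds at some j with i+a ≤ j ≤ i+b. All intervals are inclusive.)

6

Evaluate at each i in [0,5]:
  i=0: ✓ (witness j=0)
  i=1: ✓ (witness j=1)
  i=2: ✓ (witness j=4)
  i=3: ✓ (witness j=4)
  i=4: ✓ (witness j=4)
  i=5: ✓ (witness j=5)
Positions where it holds: {0, 1, 2, 3, 4, 5} → 6.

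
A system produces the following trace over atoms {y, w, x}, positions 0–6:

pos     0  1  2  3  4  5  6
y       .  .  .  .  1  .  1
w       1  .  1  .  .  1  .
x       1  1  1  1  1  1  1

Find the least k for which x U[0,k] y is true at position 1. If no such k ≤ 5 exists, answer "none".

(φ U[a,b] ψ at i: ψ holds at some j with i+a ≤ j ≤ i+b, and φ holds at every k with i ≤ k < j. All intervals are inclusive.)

Need earliest j ≥ 1 with y, and x at every k in [1,j-1].
  j=1: rhs fails.
  j=2: rhs fails.
  j=3: rhs fails.
  j=4: rhs holds; lhs holds on [1,3]. k = 3.

3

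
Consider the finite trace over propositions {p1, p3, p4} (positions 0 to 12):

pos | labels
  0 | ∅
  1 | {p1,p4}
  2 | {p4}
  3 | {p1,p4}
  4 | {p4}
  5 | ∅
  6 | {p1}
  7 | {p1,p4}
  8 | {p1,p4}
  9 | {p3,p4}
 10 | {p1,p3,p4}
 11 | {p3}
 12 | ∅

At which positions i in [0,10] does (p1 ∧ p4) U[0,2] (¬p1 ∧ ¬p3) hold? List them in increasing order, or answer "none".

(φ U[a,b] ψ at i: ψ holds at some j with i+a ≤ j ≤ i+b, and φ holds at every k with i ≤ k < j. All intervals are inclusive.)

Evaluate at each i in [0,10]:
  i=0: ✓ (rhs at j=0)
  i=1: ✓ (rhs at j=2; lhs holds on [1,1])
  i=2: ✓ (rhs at j=2)
  i=3: ✓ (rhs at j=4; lhs holds on [3,3])
  i=4: ✓ (rhs at j=4)
  i=5: ✓ (rhs at j=5)
  i=6: ✗ (no rhs in [6,8])
  i=7: ✗ (no rhs in [7,9])
  i=8: ✗ (no rhs in [8,10])
  i=9: ✗ (no rhs in [9,11])
  i=10: ✗ (lhs fails at k=11 before rhs at j=12)

0, 1, 2, 3, 4, 5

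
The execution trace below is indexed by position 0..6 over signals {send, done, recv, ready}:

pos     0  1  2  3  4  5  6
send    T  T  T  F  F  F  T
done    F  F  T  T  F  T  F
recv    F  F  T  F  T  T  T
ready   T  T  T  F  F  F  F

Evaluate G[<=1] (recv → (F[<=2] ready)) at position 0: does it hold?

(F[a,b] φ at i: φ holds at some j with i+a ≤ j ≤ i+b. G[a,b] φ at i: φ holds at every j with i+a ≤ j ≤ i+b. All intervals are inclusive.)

Check (recv → (F[<=2] ready)) at every j in [0,1]:
  j=0: antecedent false → ✓
  j=1: antecedent false → ✓
All positions satisfy it → formula holds.

Yes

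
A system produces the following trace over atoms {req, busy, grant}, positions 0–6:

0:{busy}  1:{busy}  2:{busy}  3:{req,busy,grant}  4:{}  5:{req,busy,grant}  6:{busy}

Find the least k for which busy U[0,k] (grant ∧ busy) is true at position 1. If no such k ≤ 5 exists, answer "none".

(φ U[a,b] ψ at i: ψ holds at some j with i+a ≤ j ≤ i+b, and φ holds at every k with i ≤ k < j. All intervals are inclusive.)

2

Need earliest j ≥ 1 with (grant ∧ busy), and busy at every k in [1,j-1].
  j=1: rhs fails.
  j=2: rhs fails.
  j=3: rhs holds; lhs holds on [1,2]. k = 2.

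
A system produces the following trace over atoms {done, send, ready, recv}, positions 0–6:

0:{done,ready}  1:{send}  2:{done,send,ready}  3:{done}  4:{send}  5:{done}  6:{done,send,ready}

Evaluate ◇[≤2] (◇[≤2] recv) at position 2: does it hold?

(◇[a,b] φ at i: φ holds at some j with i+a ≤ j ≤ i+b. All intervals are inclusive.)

Does not hold

Check ◇[≤2] recv at each j in [2,4]:
  j=2: fails (none in [2,4])
  j=3: fails (none in [3,5])
  j=4: fails (none in [4,6])
No position in the window satisfies it → formula fails.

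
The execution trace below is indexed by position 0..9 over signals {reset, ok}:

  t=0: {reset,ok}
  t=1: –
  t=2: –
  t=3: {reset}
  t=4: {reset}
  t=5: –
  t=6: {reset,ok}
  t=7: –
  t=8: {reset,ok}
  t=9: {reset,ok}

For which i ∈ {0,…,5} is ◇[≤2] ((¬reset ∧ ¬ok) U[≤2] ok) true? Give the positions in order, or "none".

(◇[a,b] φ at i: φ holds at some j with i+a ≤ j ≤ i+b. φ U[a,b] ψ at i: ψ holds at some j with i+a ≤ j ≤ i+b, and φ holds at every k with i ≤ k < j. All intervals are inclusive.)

0, 3, 4, 5

Evaluate at each i in [0,5]:
  i=0: ✓ (witness j=0)
  i=1: ✗ (none in [1,3])
  i=2: ✗ (none in [2,4])
  i=3: ✓ (witness j=5)
  i=4: ✓ (witness j=5)
  i=5: ✓ (witness j=5)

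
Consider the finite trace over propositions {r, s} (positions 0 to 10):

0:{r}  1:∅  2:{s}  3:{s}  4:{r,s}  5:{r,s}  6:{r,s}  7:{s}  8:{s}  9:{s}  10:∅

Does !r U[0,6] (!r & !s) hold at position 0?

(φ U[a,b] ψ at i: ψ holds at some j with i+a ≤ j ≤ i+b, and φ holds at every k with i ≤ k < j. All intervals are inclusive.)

Need some j in [0,6] with (!r & !s), and !r at every k in [0,j-1].
  j=0: (!r & !s) false.
  j=1: (!r & !s) holds, but !r fails at k=0 → not this j.
  j=2: (!r & !s) false.
  j=3: (!r & !s) false.
  j=4: (!r & !s) false.
  j=5: (!r & !s) false.
  j=6: (!r & !s) false.
No j in the window works → until fails.

False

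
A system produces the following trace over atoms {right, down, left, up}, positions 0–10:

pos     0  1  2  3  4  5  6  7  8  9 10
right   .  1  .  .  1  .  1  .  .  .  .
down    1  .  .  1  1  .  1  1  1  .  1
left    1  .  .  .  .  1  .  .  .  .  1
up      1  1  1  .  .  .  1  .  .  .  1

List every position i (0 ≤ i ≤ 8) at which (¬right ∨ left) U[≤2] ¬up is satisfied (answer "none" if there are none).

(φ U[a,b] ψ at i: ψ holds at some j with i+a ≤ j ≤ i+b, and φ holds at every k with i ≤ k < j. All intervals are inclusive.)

Evaluate at each i in [0,8]:
  i=0: ✗ (no rhs in [0,2])
  i=1: ✗ (lhs fails at k=1 before rhs at j=3)
  i=2: ✓ (rhs at j=3; lhs holds on [2,2])
  i=3: ✓ (rhs at j=3)
  i=4: ✓ (rhs at j=4)
  i=5: ✓ (rhs at j=5)
  i=6: ✗ (lhs fails at k=6 before rhs at j=7)
  i=7: ✓ (rhs at j=7)
  i=8: ✓ (rhs at j=8)

2, 3, 4, 5, 7, 8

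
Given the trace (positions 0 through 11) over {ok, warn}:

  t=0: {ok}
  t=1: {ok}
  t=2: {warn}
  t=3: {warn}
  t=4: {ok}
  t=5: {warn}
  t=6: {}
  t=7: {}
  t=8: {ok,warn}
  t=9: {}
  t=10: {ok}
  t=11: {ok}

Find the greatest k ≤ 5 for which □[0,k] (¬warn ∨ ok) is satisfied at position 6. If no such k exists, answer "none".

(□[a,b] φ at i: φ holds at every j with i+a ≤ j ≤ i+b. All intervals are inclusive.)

5

(¬warn ∨ ok) must hold from j=6 onward; find where it first fails.
  j=6: holds
  j=7: holds
  j=8: holds
  j=9: holds
  j=10: holds
  j=11: holds
Holds through j=11; largest k = 5.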